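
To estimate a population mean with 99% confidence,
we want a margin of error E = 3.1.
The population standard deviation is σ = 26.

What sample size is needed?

Answer: n = 467

Derivation:
z_0.005 = 2.576
n = (z×σ/E)² = (2.576×26/3.1)²
n = 466.7830
Round up: n = 467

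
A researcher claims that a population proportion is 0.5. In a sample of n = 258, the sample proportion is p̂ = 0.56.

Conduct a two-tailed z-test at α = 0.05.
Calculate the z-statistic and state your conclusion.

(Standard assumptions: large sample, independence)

H₀: p = 0.5, H₁: p ≠ 0.5
Standard error: SE = √(p₀(1-p₀)/n) = √(0.5×0.5/258) = 0.031129
z-statistic: z = (p̂ - p₀)/SE = (0.56 - 0.5)/0.031129 = 1.9275
Critical value: z_0.025 = ±1.960
p-value = 0.0539
Decision: fail to reject H₀ at α = 0.05

Answer: z = 1.9275, fail to reject H₀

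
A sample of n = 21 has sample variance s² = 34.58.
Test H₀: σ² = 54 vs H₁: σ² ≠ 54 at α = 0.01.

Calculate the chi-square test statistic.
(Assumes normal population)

df = n - 1 = 20
χ² = (n-1)s²/σ₀² = 20×34.58/54 = 12.8074
Critical values: χ²_{0.995,20} = 7.434, χ²_{0.005,20} = 39.997
Rejection region: χ² < 7.434 or χ² > 39.997
Decision: fail to reject H₀

Answer: χ² = 12.8074, fail to reject H₀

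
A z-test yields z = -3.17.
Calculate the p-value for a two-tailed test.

Answer: p-value ≈ 0.0015

Derivation:
For z = -3.17:
p = 2×P(Z > |-3.17|) = 2×(1 - Φ(3.17)) = 0.0015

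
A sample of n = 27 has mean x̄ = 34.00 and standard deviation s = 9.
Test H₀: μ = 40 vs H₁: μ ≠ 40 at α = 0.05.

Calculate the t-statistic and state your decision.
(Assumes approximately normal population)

df = n - 1 = 26
SE = s/√n = 9/√27 = 1.7321
t = (x̄ - μ₀)/SE = (34.00 - 40)/1.7321 = -3.4640
Critical value: t_{0.025,26} = ±2.056
p-value ≈ 0.0019
Decision: reject H₀

Answer: t = -3.4640, reject H₀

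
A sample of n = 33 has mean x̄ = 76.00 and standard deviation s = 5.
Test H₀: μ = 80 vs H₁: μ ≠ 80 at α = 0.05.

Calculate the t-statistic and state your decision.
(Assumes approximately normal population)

Answer: t = -4.5956, reject H₀

Derivation:
df = n - 1 = 32
SE = s/√n = 5/√33 = 0.8704
t = (x̄ - μ₀)/SE = (76.00 - 80)/0.8704 = -4.5956
Critical value: t_{0.025,32} = ±2.037
p-value ≈ 0.0001
Decision: reject H₀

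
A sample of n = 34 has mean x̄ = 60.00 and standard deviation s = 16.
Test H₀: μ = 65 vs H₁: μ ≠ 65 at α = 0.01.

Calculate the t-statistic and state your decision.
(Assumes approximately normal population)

Answer: t = -1.8222, fail to reject H₀

Derivation:
df = n - 1 = 33
SE = s/√n = 16/√34 = 2.7440
t = (x̄ - μ₀)/SE = (60.00 - 65)/2.7440 = -1.8222
Critical value: t_{0.005,33} = ±2.733
p-value ≈ 0.0775
Decision: fail to reject H₀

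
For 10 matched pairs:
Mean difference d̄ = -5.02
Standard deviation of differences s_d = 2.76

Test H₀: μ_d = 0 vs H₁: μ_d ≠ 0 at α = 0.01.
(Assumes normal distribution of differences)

Answer: t = -5.7516, reject H₀

Derivation:
df = n - 1 = 9
SE = s_d/√n = 2.76/√10 = 0.8728
t = d̄/SE = -5.02/0.8728 = -5.7516
Critical value: t_{0.005,9} = ±3.250
p-value ≈ 0.0003
Decision: reject H₀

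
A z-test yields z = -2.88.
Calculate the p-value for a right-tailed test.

Answer: p-value ≈ 0.9980

Derivation:
For z = -2.88:
p = P(Z > -2.88) = 1 - Φ(-2.88) = 0.9980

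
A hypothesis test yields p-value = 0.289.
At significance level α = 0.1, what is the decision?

Answer: fail to reject H₀

Derivation:
Compare p-value to α:
0.289 ≥ 0.1
Decision: fail to reject H₀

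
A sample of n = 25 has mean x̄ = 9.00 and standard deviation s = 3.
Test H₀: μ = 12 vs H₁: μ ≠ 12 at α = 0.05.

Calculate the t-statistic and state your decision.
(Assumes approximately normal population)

Answer: t = -5.0000, reject H₀

Derivation:
df = n - 1 = 24
SE = s/√n = 3/√25 = 0.6000
t = (x̄ - μ₀)/SE = (9.00 - 12)/0.6000 = -5.0000
Critical value: t_{0.025,24} = ±2.064
p-value < 0.0001
Decision: reject H₀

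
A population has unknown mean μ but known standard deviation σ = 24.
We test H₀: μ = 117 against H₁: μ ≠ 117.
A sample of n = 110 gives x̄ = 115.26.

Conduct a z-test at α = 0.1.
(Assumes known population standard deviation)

Standard error: SE = σ/√n = 24/√110 = 2.2883
z-statistic: z = (x̄ - μ₀)/SE = (115.26 - 117)/2.2883 = -0.7604
Critical value: ±1.645
p-value = 0.4470
Decision: fail to reject H₀

Answer: z = -0.7604, fail to reject H₀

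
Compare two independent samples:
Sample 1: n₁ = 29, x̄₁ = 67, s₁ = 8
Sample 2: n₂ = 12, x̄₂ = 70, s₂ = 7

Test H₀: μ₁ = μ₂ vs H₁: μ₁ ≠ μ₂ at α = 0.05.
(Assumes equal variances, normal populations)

Pooled variance: s²_p = [28×8² + 11×7²]/(39) = 59.7692
s_p = 7.7311
SE = s_p×√(1/n₁ + 1/n₂) = 7.7311×√(1/29 + 1/12) = 2.6536
t = (x̄₁ - x̄₂)/SE = (67 - 70)/2.6536 = -1.1305
df = 39, t-critical = ±2.023
Decision: fail to reject H₀

Answer: t = -1.1305, fail to reject H₀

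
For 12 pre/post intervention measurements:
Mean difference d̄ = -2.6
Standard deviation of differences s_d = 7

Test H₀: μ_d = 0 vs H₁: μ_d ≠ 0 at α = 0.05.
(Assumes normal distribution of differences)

df = n - 1 = 11
SE = s_d/√n = 7/√12 = 2.0207
t = d̄/SE = -2.6/2.0207 = -1.2867
Critical value: t_{0.025,11} = ±2.201
p-value ≈ 0.2246
Decision: fail to reject H₀

Answer: t = -1.2867, fail to reject H₀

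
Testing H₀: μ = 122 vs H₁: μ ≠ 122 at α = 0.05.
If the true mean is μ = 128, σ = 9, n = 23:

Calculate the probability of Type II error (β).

SE = σ/√n = 9/√23 = 1.8766
Critical values: μ₀ ± z_0.025×SE = 122 ± 1.960×1.8766
Acceptance region: (118.3219, 125.6781)
Under H₁ (μ = 128): z_high = (125.6781 - 128)/1.8766 = -1.2373, z_low = (118.3219 - 128)/1.8766 = -5.1573
β = P(not reject | H₁) = Φ(-1.2373) - Φ(-5.1573) ≈ 0.1080

Answer: β ≈ 0.1080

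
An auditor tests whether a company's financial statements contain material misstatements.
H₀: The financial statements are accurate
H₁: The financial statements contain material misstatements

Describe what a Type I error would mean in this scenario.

Answer: Concluding the statements are misstated when they are actually accurate

Derivation:
A Type I error (probability α) occurs when we reject a true H₀.
A Type II error (probability β) occurs when we fail to reject a false H₀.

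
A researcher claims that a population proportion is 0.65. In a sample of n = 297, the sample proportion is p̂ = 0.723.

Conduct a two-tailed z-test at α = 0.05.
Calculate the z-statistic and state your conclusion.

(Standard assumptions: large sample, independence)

H₀: p = 0.65, H₁: p ≠ 0.65
Standard error: SE = √(p₀(1-p₀)/n) = √(0.65×0.35/297) = 0.027677
z-statistic: z = (p̂ - p₀)/SE = (0.723 - 0.65)/0.027677 = 2.6376
Critical value: z_0.025 = ±1.960
p-value = 0.0083
Decision: reject H₀ at α = 0.05

Answer: z = 2.6376, reject H₀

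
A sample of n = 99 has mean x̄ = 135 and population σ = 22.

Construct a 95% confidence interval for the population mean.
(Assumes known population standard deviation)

Confidence level: 95%, α = 0.05
z_0.025 = 1.960
SE = σ/√n = 22/√99 = 2.2111
Margin of error = 1.960 × 2.2111 = 4.3338
CI: x̄ ± margin = 135 ± 4.3338
CI: (130.6662, 139.3338)

Answer: (130.6662, 139.3338)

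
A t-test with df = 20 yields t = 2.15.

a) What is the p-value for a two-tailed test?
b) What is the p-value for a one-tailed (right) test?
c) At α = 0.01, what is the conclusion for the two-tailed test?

Answer: a) 0.0440, b) 0.0220, c) fail to reject H₀

Derivation:
Using t-distribution with df = 20:
a) Two-tailed: p = 2×P(T > 2.15) = 0.0440
b) One-tailed: p = P(T > 2.15) = 0.0220
c) 0.0440 ≥ 0.01, fail to reject H₀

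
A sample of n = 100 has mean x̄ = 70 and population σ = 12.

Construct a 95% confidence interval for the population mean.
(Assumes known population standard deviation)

Answer: (67.6480, 72.3520)

Derivation:
Confidence level: 95%, α = 0.05
z_0.025 = 1.960
SE = σ/√n = 12/√100 = 1.2000
Margin of error = 1.960 × 1.2000 = 2.3520
CI: x̄ ± margin = 70 ± 2.3520
CI: (67.6480, 72.3520)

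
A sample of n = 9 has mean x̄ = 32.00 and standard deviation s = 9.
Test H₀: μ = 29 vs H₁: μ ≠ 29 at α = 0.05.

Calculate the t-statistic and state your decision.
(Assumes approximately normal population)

df = n - 1 = 8
SE = s/√n = 9/√9 = 3.0000
t = (x̄ - μ₀)/SE = (32.00 - 29)/3.0000 = 1.0000
Critical value: t_{0.025,8} = ±2.306
p-value ≈ 0.3466
Decision: fail to reject H₀

Answer: t = 1.0000, fail to reject H₀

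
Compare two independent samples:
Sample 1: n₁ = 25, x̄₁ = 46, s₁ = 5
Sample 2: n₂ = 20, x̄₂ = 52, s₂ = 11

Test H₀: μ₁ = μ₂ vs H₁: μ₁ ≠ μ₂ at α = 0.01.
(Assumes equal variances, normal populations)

Answer: t = -2.4358, fail to reject H₀

Derivation:
Pooled variance: s²_p = [24×5² + 19×11²]/(43) = 67.4186
s_p = 8.2109
SE = s_p×√(1/n₁ + 1/n₂) = 8.2109×√(1/25 + 1/20) = 2.4633
t = (x̄₁ - x̄₂)/SE = (46 - 52)/2.4633 = -2.4358
df = 43, t-critical = ±2.695
Decision: fail to reject H₀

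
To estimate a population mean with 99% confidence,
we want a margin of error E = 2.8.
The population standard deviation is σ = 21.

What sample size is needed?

Answer: n = 374

Derivation:
z_0.005 = 2.576
n = (z×σ/E)² = (2.576×21/2.8)²
n = 373.2624
Round up: n = 374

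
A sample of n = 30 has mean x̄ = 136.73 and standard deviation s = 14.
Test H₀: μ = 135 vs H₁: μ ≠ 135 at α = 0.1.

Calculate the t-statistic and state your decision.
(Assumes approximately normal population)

df = n - 1 = 29
SE = s/√n = 14/√30 = 2.5560
t = (x̄ - μ₀)/SE = (136.73 - 135)/2.5560 = 0.6768
Critical value: t_{0.05,29} = ±1.699
p-value ≈ 0.5039
Decision: fail to reject H₀

Answer: t = 0.6768, fail to reject H₀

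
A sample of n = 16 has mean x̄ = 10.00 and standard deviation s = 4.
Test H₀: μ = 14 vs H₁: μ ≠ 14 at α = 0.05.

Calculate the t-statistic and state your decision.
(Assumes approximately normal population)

Answer: t = -4.0000, reject H₀

Derivation:
df = n - 1 = 15
SE = s/√n = 4/√16 = 1.0000
t = (x̄ - μ₀)/SE = (10.00 - 14)/1.0000 = -4.0000
Critical value: t_{0.025,15} = ±2.131
p-value ≈ 0.0012
Decision: reject H₀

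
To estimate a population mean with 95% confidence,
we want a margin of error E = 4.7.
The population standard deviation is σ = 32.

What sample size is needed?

z_0.025 = 1.960
n = (z×σ/E)² = (1.960×32/4.7)²
n = 178.0805
Round up: n = 179

Answer: n = 179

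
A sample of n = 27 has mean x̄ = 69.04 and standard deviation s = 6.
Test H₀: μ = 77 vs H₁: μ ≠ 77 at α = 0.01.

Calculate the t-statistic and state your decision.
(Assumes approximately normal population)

df = n - 1 = 26
SE = s/√n = 6/√27 = 1.1547
t = (x̄ - μ₀)/SE = (69.04 - 77)/1.1547 = -6.8936
Critical value: t_{0.005,26} = ±2.779
p-value < 0.0001
Decision: reject H₀

Answer: t = -6.8936, reject H₀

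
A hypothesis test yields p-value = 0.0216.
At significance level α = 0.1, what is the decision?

Compare p-value to α:
0.0216 < 0.1
Decision: reject H₀

Answer: reject H₀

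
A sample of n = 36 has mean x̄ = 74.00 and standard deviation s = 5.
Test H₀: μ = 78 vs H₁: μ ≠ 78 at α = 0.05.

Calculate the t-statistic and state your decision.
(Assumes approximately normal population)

Answer: t = -4.8002, reject H₀

Derivation:
df = n - 1 = 35
SE = s/√n = 5/√36 = 0.8333
t = (x̄ - μ₀)/SE = (74.00 - 78)/0.8333 = -4.8002
Critical value: t_{0.025,35} = ±2.030
p-value < 0.0001
Decision: reject H₀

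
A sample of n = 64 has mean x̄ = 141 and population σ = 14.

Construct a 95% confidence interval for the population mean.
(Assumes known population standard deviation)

Answer: (137.5700, 144.4300)

Derivation:
Confidence level: 95%, α = 0.05
z_0.025 = 1.960
SE = σ/√n = 14/√64 = 1.7500
Margin of error = 1.960 × 1.7500 = 3.4300
CI: x̄ ± margin = 141 ± 3.4300
CI: (137.5700, 144.4300)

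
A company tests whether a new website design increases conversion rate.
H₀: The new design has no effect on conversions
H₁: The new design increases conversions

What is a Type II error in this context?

Type I error: rejecting H₀ when it is actually true (false positive).
Type II error: failing to reject H₀ when H₁ is actually true (false negative).

Answer: Keeping the old design when the new one would have increased conversions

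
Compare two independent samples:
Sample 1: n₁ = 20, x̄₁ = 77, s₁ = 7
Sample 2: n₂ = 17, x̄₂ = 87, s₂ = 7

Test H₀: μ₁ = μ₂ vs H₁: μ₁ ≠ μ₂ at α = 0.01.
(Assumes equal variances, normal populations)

Answer: t = -4.3305, reject H₀

Derivation:
Pooled variance: s²_p = [19×7² + 16×7²]/(35) = 49.0000
s_p = 7.0000
SE = s_p×√(1/n₁ + 1/n₂) = 7.0000×√(1/20 + 1/17) = 2.3092
t = (x̄₁ - x̄₂)/SE = (77 - 87)/2.3092 = -4.3305
df = 35, t-critical = ±2.724
Decision: reject H₀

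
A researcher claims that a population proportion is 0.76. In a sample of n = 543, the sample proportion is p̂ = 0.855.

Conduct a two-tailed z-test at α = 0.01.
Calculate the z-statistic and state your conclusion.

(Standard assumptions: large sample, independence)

H₀: p = 0.76, H₁: p ≠ 0.76
Standard error: SE = √(p₀(1-p₀)/n) = √(0.76×0.24/543) = 0.018328
z-statistic: z = (p̂ - p₀)/SE = (0.855 - 0.76)/0.018328 = 5.1833
Critical value: z_0.005 = ±2.576
p-value < 0.0001
Decision: reject H₀ at α = 0.01

Answer: z = 5.1833, reject H₀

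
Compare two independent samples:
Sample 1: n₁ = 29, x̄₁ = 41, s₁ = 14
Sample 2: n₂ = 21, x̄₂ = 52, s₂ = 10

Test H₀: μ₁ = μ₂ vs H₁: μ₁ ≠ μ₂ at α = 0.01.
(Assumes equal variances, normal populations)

Answer: t = -3.0737, reject H₀

Derivation:
Pooled variance: s²_p = [28×14² + 20×10²]/(48) = 156.0000
s_p = 12.4900
SE = s_p×√(1/n₁ + 1/n₂) = 12.4900×√(1/29 + 1/21) = 3.5788
t = (x̄₁ - x̄₂)/SE = (41 - 52)/3.5788 = -3.0737
df = 48, t-critical = ±2.682
Decision: reject H₀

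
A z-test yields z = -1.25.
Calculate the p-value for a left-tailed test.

For z = -1.25:
p = P(Z < -1.25) = Φ(-1.25) = 0.1056

Answer: p-value ≈ 0.1056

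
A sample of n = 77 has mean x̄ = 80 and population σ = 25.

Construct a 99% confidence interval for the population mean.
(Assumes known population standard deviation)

Confidence level: 99%, α = 0.01
z_0.005 = 2.576
SE = σ/√n = 25/√77 = 2.8490
Margin of error = 2.576 × 2.8490 = 7.3390
CI: x̄ ± margin = 80 ± 7.3390
CI: (72.6610, 87.3390)

Answer: (72.6610, 87.3390)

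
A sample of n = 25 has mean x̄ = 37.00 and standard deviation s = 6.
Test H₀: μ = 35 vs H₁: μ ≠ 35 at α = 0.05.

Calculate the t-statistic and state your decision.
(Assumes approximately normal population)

df = n - 1 = 24
SE = s/√n = 6/√25 = 1.2000
t = (x̄ - μ₀)/SE = (37.00 - 35)/1.2000 = 1.6667
Critical value: t_{0.025,24} = ±2.064
p-value ≈ 0.1086
Decision: fail to reject H₀

Answer: t = 1.6667, fail to reject H₀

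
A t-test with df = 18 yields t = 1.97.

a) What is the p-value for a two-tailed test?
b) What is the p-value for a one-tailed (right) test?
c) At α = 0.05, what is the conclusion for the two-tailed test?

Answer: a) 0.0644, b) 0.0322, c) fail to reject H₀

Derivation:
Using t-distribution with df = 18:
a) Two-tailed: p = 2×P(T > 1.97) = 0.0644
b) One-tailed: p = P(T > 1.97) = 0.0322
c) 0.0644 ≥ 0.05, fail to reject H₀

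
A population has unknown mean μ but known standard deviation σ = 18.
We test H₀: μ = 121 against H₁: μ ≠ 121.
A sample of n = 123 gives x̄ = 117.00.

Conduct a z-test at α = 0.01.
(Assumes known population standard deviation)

Answer: z = -2.4646, fail to reject H₀

Derivation:
Standard error: SE = σ/√n = 18/√123 = 1.6230
z-statistic: z = (x̄ - μ₀)/SE = (117.00 - 121)/1.6230 = -2.4646
Critical value: ±2.576
p-value = 0.0137
Decision: fail to reject H₀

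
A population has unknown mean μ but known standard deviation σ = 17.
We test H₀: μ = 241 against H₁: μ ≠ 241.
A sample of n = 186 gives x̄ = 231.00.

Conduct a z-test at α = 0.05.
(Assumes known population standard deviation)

Standard error: SE = σ/√n = 17/√186 = 1.2465
z-statistic: z = (x̄ - μ₀)/SE = (231.00 - 241)/1.2465 = -8.0225
Critical value: ±1.960
p-value < 0.0001
Decision: reject H₀

Answer: z = -8.0225, reject H₀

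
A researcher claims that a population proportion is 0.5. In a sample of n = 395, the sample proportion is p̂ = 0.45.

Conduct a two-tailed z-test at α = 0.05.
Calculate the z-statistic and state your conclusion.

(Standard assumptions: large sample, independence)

H₀: p = 0.5, H₁: p ≠ 0.5
Standard error: SE = √(p₀(1-p₀)/n) = √(0.5×0.5/395) = 0.025158
z-statistic: z = (p̂ - p₀)/SE = (0.45 - 0.5)/0.025158 = -1.9874
Critical value: z_0.025 = ±1.960
p-value = 0.0469
Decision: reject H₀ at α = 0.05

Answer: z = -1.9874, reject H₀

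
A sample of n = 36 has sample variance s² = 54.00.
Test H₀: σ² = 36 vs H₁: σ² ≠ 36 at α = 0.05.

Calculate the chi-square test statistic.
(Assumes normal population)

Answer: χ² = 52.5000, fail to reject H₀

Derivation:
df = n - 1 = 35
χ² = (n-1)s²/σ₀² = 35×54.00/36 = 52.5000
Critical values: χ²_{0.975,35} = 20.569, χ²_{0.025,35} = 53.203
Rejection region: χ² < 20.569 or χ² > 53.203
Decision: fail to reject H₀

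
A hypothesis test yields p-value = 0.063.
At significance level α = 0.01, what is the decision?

Answer: fail to reject H₀

Derivation:
Compare p-value to α:
0.063 ≥ 0.01
Decision: fail to reject H₀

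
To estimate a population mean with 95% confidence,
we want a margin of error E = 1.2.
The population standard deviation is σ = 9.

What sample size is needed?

z_0.025 = 1.960
n = (z×σ/E)² = (1.960×9/1.2)²
n = 216.0900
Round up: n = 217

Answer: n = 217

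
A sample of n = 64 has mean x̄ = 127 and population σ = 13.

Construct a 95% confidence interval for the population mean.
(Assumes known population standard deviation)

Answer: (123.8150, 130.1850)

Derivation:
Confidence level: 95%, α = 0.05
z_0.025 = 1.960
SE = σ/√n = 13/√64 = 1.6250
Margin of error = 1.960 × 1.6250 = 3.1850
CI: x̄ ± margin = 127 ± 3.1850
CI: (123.8150, 130.1850)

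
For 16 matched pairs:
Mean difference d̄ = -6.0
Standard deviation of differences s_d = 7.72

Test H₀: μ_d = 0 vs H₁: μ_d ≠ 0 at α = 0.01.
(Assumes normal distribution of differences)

df = n - 1 = 15
SE = s_d/√n = 7.72/√16 = 1.9300
t = d̄/SE = -6.0/1.9300 = -3.1088
Critical value: t_{0.005,15} = ±2.947
p-value ≈ 0.0072
Decision: reject H₀

Answer: t = -3.1088, reject H₀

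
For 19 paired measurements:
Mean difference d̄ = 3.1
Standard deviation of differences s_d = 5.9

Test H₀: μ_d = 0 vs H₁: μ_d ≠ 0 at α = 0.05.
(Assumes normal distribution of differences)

Answer: t = 2.2902, reject H₀

Derivation:
df = n - 1 = 18
SE = s_d/√n = 5.9/√19 = 1.3536
t = d̄/SE = 3.1/1.3536 = 2.2902
Critical value: t_{0.025,18} = ±2.101
p-value ≈ 0.0343
Decision: reject H₀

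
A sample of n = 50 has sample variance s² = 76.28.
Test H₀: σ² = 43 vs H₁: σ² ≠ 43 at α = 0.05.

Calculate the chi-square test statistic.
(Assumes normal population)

df = n - 1 = 49
χ² = (n-1)s²/σ₀² = 49×76.28/43 = 86.9237
Critical values: χ²_{0.975,49} = 31.555, χ²_{0.025,49} = 70.222
Rejection region: χ² < 31.555 or χ² > 70.222
Decision: reject H₀

Answer: χ² = 86.9237, reject H₀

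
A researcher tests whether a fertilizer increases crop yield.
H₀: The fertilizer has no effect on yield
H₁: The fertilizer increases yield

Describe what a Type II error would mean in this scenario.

Answer: Failing to recommend an effective fertilizer

Derivation:
Type I error (α): Rejecting H₀ when H₀ is true
Type II error (β): Failing to reject H₀ when H₁ is true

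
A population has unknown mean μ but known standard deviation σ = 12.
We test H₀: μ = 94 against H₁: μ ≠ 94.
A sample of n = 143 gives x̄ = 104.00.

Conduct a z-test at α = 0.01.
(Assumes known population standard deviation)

Answer: z = 9.9651, reject H₀

Derivation:
Standard error: SE = σ/√n = 12/√143 = 1.0035
z-statistic: z = (x̄ - μ₀)/SE = (104.00 - 94)/1.0035 = 9.9651
Critical value: ±2.576
p-value < 0.0001
Decision: reject H₀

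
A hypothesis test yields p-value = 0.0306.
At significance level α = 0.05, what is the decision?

Compare p-value to α:
0.0306 < 0.05
Decision: reject H₀

Answer: reject H₀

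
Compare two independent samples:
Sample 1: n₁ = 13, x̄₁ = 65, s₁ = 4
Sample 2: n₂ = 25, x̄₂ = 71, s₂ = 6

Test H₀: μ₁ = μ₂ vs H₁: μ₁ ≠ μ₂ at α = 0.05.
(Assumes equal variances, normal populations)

Pooled variance: s²_p = [12×4² + 24×6²]/(36) = 29.3333
s_p = 5.4160
SE = s_p×√(1/n₁ + 1/n₂) = 5.4160×√(1/13 + 1/25) = 1.8519
t = (x̄₁ - x̄₂)/SE = (65 - 71)/1.8519 = -3.2399
df = 36, t-critical = ±2.028
Decision: reject H₀

Answer: t = -3.2399, reject H₀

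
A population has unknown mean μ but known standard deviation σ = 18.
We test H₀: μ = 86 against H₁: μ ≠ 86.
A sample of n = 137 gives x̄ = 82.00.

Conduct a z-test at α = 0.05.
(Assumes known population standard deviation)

Answer: z = -2.6011, reject H₀

Derivation:
Standard error: SE = σ/√n = 18/√137 = 1.5378
z-statistic: z = (x̄ - μ₀)/SE = (82.00 - 86)/1.5378 = -2.6011
Critical value: ±1.960
p-value = 0.0093
Decision: reject H₀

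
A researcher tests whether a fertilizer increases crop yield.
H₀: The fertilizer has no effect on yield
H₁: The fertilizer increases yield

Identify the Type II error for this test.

Type I error: rejecting H₀ when it is actually true (false positive).
Type II error: failing to reject H₀ when H₁ is actually true (false negative).

Answer: Failing to recommend an effective fertilizer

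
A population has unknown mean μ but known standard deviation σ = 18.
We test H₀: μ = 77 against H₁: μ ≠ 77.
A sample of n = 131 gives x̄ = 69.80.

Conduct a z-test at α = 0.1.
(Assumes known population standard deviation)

Standard error: SE = σ/√n = 18/√131 = 1.5727
z-statistic: z = (x̄ - μ₀)/SE = (69.80 - 77)/1.5727 = -4.5781
Critical value: ±1.645
p-value < 0.0001
Decision: reject H₀

Answer: z = -4.5781, reject H₀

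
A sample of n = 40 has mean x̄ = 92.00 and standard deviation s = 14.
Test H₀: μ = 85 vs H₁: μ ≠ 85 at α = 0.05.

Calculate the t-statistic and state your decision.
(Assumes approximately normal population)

df = n - 1 = 39
SE = s/√n = 14/√40 = 2.2136
t = (x̄ - μ₀)/SE = (92.00 - 85)/2.2136 = 3.1623
Critical value: t_{0.025,39} = ±2.023
p-value ≈ 0.0030
Decision: reject H₀

Answer: t = 3.1623, reject H₀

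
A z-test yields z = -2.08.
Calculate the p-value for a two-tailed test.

For z = -2.08:
p = 2×P(Z > |-2.08|) = 2×(1 - Φ(2.08)) = 0.0375

Answer: p-value ≈ 0.0375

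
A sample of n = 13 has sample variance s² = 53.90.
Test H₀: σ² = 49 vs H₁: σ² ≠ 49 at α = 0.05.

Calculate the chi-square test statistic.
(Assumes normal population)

df = n - 1 = 12
χ² = (n-1)s²/σ₀² = 12×53.90/49 = 13.2000
Critical values: χ²_{0.975,12} = 4.404, χ²_{0.025,12} = 23.337
Rejection region: χ² < 4.404 or χ² > 23.337
Decision: fail to reject H₀

Answer: χ² = 13.2000, fail to reject H₀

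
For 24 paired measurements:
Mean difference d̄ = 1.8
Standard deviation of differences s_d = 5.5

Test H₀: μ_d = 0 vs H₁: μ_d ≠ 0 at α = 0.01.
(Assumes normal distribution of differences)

df = n - 1 = 23
SE = s_d/√n = 5.5/√24 = 1.1227
t = d̄/SE = 1.8/1.1227 = 1.6033
Critical value: t_{0.005,23} = ±2.807
p-value ≈ 0.1225
Decision: fail to reject H₀

Answer: t = 1.6033, fail to reject H₀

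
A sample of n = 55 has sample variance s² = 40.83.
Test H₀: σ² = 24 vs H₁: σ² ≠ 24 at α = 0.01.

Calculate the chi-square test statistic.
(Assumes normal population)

df = n - 1 = 54
χ² = (n-1)s²/σ₀² = 54×40.83/24 = 91.8675
Critical values: χ²_{0.995,54} = 30.981, χ²_{0.005,54} = 84.502
Rejection region: χ² < 30.981 or χ² > 84.502
Decision: reject H₀

Answer: χ² = 91.8675, reject H₀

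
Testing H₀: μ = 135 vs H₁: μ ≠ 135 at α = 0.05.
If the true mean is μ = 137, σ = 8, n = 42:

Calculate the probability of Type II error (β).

SE = σ/√n = 8/√42 = 1.2344
Critical values: μ₀ ± z_0.025×SE = 135 ± 1.960×1.2344
Acceptance region: (132.5806, 137.4194)
Under H₁ (μ = 137): z_high = (137.4194 - 137)/1.2344 = 0.3398, z_low = (132.5806 - 137)/1.2344 = -3.5802
β = P(not reject | H₁) = Φ(0.3398) - Φ(-3.5802) ≈ 0.6328

Answer: β ≈ 0.6328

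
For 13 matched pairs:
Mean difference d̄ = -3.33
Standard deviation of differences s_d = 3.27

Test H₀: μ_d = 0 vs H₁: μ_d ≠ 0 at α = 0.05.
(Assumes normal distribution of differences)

df = n - 1 = 12
SE = s_d/√n = 3.27/√13 = 0.9069
t = d̄/SE = -3.33/0.9069 = -3.6718
Critical value: t_{0.025,12} = ±2.179
p-value ≈ 0.0032
Decision: reject H₀

Answer: t = -3.6718, reject H₀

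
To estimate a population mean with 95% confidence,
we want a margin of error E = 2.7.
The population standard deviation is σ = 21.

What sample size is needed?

Answer: n = 233

Derivation:
z_0.025 = 1.960
n = (z×σ/E)² = (1.960×21/2.7)²
n = 232.3931
Round up: n = 233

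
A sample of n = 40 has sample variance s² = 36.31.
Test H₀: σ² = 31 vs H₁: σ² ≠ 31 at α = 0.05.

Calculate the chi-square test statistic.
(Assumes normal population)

Answer: χ² = 45.6803, fail to reject H₀

Derivation:
df = n - 1 = 39
χ² = (n-1)s²/σ₀² = 39×36.31/31 = 45.6803
Critical values: χ²_{0.975,39} = 23.654, χ²_{0.025,39} = 58.120
Rejection region: χ² < 23.654 or χ² > 58.120
Decision: fail to reject H₀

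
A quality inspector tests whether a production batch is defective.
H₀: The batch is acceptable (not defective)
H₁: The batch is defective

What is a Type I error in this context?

Answer: Rejecting an acceptable batch

Derivation:
A Type I error (probability α) occurs when we reject a true H₀.
A Type II error (probability β) occurs when we fail to reject a false H₀.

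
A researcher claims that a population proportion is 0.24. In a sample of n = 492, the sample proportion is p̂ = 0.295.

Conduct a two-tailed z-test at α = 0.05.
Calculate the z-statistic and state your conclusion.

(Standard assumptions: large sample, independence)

H₀: p = 0.24, H₁: p ≠ 0.24
Standard error: SE = √(p₀(1-p₀)/n) = √(0.24×0.76/492) = 0.019254
z-statistic: z = (p̂ - p₀)/SE = (0.295 - 0.24)/0.019254 = 2.8565
Critical value: z_0.025 = ±1.960
p-value = 0.0043
Decision: reject H₀ at α = 0.05

Answer: z = 2.8565, reject H₀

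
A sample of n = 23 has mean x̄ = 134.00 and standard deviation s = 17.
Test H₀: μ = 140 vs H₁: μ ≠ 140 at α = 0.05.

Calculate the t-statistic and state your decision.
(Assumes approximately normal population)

df = n - 1 = 22
SE = s/√n = 17/√23 = 3.5447
t = (x̄ - μ₀)/SE = (134.00 - 140)/3.5447 = -1.6927
Critical value: t_{0.025,22} = ±2.074
p-value ≈ 0.1046
Decision: fail to reject H₀

Answer: t = -1.6927, fail to reject H₀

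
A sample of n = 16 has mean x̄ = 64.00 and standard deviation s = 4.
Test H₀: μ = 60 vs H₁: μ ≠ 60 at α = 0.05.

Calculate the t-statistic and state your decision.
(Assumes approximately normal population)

Answer: t = 4.0000, reject H₀

Derivation:
df = n - 1 = 15
SE = s/√n = 4/√16 = 1.0000
t = (x̄ - μ₀)/SE = (64.00 - 60)/1.0000 = 4.0000
Critical value: t_{0.025,15} = ±2.131
p-value ≈ 0.0012
Decision: reject H₀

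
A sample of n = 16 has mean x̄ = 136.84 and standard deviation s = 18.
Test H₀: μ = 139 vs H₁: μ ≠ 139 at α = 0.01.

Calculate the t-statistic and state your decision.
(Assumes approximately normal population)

Answer: t = -0.4800, fail to reject H₀

Derivation:
df = n - 1 = 15
SE = s/√n = 18/√16 = 4.5000
t = (x̄ - μ₀)/SE = (136.84 - 139)/4.5000 = -0.4800
Critical value: t_{0.005,15} = ±2.947
p-value ≈ 0.6382
Decision: fail to reject H₀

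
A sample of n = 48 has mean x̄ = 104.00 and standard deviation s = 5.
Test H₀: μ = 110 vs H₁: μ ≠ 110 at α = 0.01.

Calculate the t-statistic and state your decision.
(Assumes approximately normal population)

Answer: t = -8.3137, reject H₀

Derivation:
df = n - 1 = 47
SE = s/√n = 5/√48 = 0.7217
t = (x̄ - μ₀)/SE = (104.00 - 110)/0.7217 = -8.3137
Critical value: t_{0.005,47} = ±2.685
p-value < 0.0001
Decision: reject H₀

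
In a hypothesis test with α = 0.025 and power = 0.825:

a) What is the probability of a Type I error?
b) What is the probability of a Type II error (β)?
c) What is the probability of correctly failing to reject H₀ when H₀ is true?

a) Type I error probability = α = 0.025
b) Power = P(reject H₀ | H₁ true) = 1 - β = 0.825, so Type II error probability = β = 1 - Power = 0.175
c) P(fail to reject H₀ | H₀ true) = 1 - α = 0.975

Answer: a) 0.025, b) 0.175, c) 0.975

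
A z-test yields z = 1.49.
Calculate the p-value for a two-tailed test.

Answer: p-value ≈ 0.1362

Derivation:
For z = 1.49:
p = 2×P(Z > |1.49|) = 2×(1 - Φ(1.49)) = 0.1362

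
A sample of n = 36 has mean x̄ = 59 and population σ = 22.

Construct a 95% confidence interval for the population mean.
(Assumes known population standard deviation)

Answer: (51.8133, 66.1867)

Derivation:
Confidence level: 95%, α = 0.05
z_0.025 = 1.960
SE = σ/√n = 22/√36 = 3.6667
Margin of error = 1.960 × 3.6667 = 7.1867
CI: x̄ ± margin = 59 ± 7.1867
CI: (51.8133, 66.1867)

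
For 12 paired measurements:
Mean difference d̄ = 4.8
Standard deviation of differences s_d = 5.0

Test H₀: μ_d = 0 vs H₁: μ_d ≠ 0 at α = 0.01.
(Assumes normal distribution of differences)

Answer: t = 3.3255, reject H₀

Derivation:
df = n - 1 = 11
SE = s_d/√n = 5.0/√12 = 1.4434
t = d̄/SE = 4.8/1.4434 = 3.3255
Critical value: t_{0.005,11} = ±3.106
p-value ≈ 0.0068
Decision: reject H₀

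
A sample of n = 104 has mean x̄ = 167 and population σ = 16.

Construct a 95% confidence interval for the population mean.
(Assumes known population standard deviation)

Confidence level: 95%, α = 0.05
z_0.025 = 1.960
SE = σ/√n = 16/√104 = 1.5689
Margin of error = 1.960 × 1.5689 = 3.0750
CI: x̄ ± margin = 167 ± 3.0750
CI: (163.9250, 170.0750)

Answer: (163.9250, 170.0750)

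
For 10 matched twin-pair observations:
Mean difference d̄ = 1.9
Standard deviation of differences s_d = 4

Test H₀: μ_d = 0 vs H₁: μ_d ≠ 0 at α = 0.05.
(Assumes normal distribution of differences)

df = n - 1 = 9
SE = s_d/√n = 4/√10 = 1.2649
t = d̄/SE = 1.9/1.2649 = 1.5021
Critical value: t_{0.025,9} = ±2.262
p-value ≈ 0.1673
Decision: fail to reject H₀

Answer: t = 1.5021, fail to reject H₀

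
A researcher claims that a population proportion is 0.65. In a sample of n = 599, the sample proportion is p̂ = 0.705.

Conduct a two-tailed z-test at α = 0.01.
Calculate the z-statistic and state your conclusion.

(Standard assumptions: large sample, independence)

Answer: z = 2.8222, reject H₀

Derivation:
H₀: p = 0.65, H₁: p ≠ 0.65
Standard error: SE = √(p₀(1-p₀)/n) = √(0.65×0.35/599) = 0.019488
z-statistic: z = (p̂ - p₀)/SE = (0.705 - 0.65)/0.019488 = 2.8222
Critical value: z_0.005 = ±2.576
p-value = 0.0048
Decision: reject H₀ at α = 0.01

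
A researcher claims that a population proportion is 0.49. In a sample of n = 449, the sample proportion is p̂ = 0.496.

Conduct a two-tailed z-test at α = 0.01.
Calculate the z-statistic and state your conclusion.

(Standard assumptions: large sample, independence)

Answer: z = 0.2543, fail to reject H₀

Derivation:
H₀: p = 0.49, H₁: p ≠ 0.49
Standard error: SE = √(p₀(1-p₀)/n) = √(0.49×0.51/449) = 0.023592
z-statistic: z = (p̂ - p₀)/SE = (0.496 - 0.49)/0.023592 = 0.2543
Critical value: z_0.005 = ±2.576
p-value = 0.7993
Decision: fail to reject H₀ at α = 0.01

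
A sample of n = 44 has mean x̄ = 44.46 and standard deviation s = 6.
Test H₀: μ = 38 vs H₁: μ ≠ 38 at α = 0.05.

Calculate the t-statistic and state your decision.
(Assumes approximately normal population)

Answer: t = 7.1421, reject H₀

Derivation:
df = n - 1 = 43
SE = s/√n = 6/√44 = 0.9045
t = (x̄ - μ₀)/SE = (44.46 - 38)/0.9045 = 7.1421
Critical value: t_{0.025,43} = ±2.017
p-value < 0.0001
Decision: reject H₀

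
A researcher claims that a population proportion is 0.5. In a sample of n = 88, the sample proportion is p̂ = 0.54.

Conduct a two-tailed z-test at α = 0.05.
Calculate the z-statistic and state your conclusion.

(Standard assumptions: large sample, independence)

H₀: p = 0.5, H₁: p ≠ 0.5
Standard error: SE = √(p₀(1-p₀)/n) = √(0.5×0.5/88) = 0.053300
z-statistic: z = (p̂ - p₀)/SE = (0.54 - 0.5)/0.053300 = 0.7505
Critical value: z_0.025 = ±1.960
p-value = 0.4530
Decision: fail to reject H₀ at α = 0.05

Answer: z = 0.7505, fail to reject H₀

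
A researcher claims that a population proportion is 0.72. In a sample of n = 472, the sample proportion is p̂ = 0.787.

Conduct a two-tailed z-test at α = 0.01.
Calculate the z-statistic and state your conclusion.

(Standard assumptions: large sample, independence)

Answer: z = 3.2419, reject H₀

Derivation:
H₀: p = 0.72, H₁: p ≠ 0.72
Standard error: SE = √(p₀(1-p₀)/n) = √(0.72×0.28/472) = 0.020667
z-statistic: z = (p̂ - p₀)/SE = (0.787 - 0.72)/0.020667 = 3.2419
Critical value: z_0.005 = ±2.576
p-value = 0.0012
Decision: reject H₀ at α = 0.01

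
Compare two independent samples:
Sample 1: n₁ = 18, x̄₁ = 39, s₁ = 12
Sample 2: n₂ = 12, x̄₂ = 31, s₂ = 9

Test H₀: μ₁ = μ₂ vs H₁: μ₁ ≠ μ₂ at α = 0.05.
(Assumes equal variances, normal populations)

Answer: t = 1.9657, fail to reject H₀

Derivation:
Pooled variance: s²_p = [17×12² + 11×9²]/(28) = 119.2500
s_p = 10.9202
SE = s_p×√(1/n₁ + 1/n₂) = 10.9202×√(1/18 + 1/12) = 4.0697
t = (x̄₁ - x̄₂)/SE = (39 - 31)/4.0697 = 1.9657
df = 28, t-critical = ±2.048
Decision: fail to reject H₀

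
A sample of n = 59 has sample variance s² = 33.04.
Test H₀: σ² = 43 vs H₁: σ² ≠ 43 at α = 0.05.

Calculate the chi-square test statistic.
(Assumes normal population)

Answer: χ² = 44.5656, fail to reject H₀

Derivation:
df = n - 1 = 58
χ² = (n-1)s²/σ₀² = 58×33.04/43 = 44.5656
Critical values: χ²_{0.975,58} = 38.844, χ²_{0.025,58} = 80.936
Rejection region: χ² < 38.844 or χ² > 80.936
Decision: fail to reject H₀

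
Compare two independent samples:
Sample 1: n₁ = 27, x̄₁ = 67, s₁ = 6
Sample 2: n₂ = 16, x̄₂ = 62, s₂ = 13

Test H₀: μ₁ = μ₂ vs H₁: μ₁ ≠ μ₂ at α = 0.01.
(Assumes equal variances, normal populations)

Pooled variance: s²_p = [26×6² + 15×13²]/(41) = 84.6585
s_p = 9.2010
SE = s_p×√(1/n₁ + 1/n₂) = 9.2010×√(1/27 + 1/16) = 2.9029
t = (x̄₁ - x̄₂)/SE = (67 - 62)/2.9029 = 1.7224
df = 41, t-critical = ±2.701
Decision: fail to reject H₀

Answer: t = 1.7224, fail to reject H₀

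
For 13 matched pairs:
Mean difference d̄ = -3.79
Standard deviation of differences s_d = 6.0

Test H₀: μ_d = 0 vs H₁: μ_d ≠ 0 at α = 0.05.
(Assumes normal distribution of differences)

Answer: t = -2.2775, reject H₀

Derivation:
df = n - 1 = 12
SE = s_d/√n = 6.0/√13 = 1.6641
t = d̄/SE = -3.79/1.6641 = -2.2775
Critical value: t_{0.025,12} = ±2.179
p-value ≈ 0.0419
Decision: reject H₀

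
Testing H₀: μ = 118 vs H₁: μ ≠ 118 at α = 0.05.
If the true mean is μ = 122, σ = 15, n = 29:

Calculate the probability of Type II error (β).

Answer: β ≈ 0.6995

Derivation:
SE = σ/√n = 15/√29 = 2.7854
Critical values: μ₀ ± z_0.025×SE = 118 ± 1.960×2.7854
Acceptance region: (112.5406, 123.4594)
Under H₁ (μ = 122): z_high = (123.4594 - 122)/2.7854 = 0.5239, z_low = (112.5406 - 122)/2.7854 = -3.3961
β = P(not reject | H₁) = Φ(0.5239) - Φ(-3.3961) ≈ 0.6995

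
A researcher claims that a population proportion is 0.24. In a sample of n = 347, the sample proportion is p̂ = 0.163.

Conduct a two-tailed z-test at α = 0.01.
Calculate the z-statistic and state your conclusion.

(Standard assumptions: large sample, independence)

H₀: p = 0.24, H₁: p ≠ 0.24
Standard error: SE = √(p₀(1-p₀)/n) = √(0.24×0.76/347) = 0.022927
z-statistic: z = (p̂ - p₀)/SE = (0.163 - 0.24)/0.022927 = -3.3585
Critical value: z_0.005 = ±2.576
p-value = 0.0008
Decision: reject H₀ at α = 0.01

Answer: z = -3.3585, reject H₀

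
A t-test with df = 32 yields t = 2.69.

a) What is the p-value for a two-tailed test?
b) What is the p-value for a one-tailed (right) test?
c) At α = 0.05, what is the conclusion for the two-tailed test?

Answer: a) 0.0113, b) 0.0056, c) reject H₀

Derivation:
Using t-distribution with df = 32:
a) Two-tailed: p = 2×P(T > 2.69) = 0.0113
b) One-tailed: p = P(T > 2.69) = 0.0056
c) 0.0113 < 0.05, reject H₀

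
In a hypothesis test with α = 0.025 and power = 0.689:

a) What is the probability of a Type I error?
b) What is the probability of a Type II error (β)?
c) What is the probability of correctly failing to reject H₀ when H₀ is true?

a) Type I error probability = α = 0.025
b) Power = P(reject H₀ | H₁ true) = 1 - β = 0.689, so Type II error probability = β = 1 - Power = 0.311
c) P(fail to reject H₀ | H₀ true) = 1 - α = 0.975

Answer: a) 0.025, b) 0.311, c) 0.975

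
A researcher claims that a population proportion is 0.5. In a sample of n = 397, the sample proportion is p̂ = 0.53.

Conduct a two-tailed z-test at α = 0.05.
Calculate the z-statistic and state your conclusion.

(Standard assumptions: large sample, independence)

H₀: p = 0.5, H₁: p ≠ 0.5
Standard error: SE = √(p₀(1-p₀)/n) = √(0.5×0.5/397) = 0.025094
z-statistic: z = (p̂ - p₀)/SE = (0.53 - 0.5)/0.025094 = 1.1955
Critical value: z_0.025 = ±1.960
p-value = 0.2319
Decision: fail to reject H₀ at α = 0.05

Answer: z = 1.1955, fail to reject H₀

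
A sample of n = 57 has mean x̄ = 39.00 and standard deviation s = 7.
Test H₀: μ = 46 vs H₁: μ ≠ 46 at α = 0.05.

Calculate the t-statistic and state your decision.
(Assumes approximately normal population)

Answer: t = -7.5496, reject H₀

Derivation:
df = n - 1 = 56
SE = s/√n = 7/√57 = 0.9272
t = (x̄ - μ₀)/SE = (39.00 - 46)/0.9272 = -7.5496
Critical value: t_{0.025,56} = ±2.003
p-value < 0.0001
Decision: reject H₀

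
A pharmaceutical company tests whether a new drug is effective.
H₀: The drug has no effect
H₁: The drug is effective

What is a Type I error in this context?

Answer: Concluding the drug is effective when it actually has no effect

Derivation:
A Type I error (probability α) occurs when we reject a true H₀.
A Type II error (probability β) occurs when we fail to reject a false H₀.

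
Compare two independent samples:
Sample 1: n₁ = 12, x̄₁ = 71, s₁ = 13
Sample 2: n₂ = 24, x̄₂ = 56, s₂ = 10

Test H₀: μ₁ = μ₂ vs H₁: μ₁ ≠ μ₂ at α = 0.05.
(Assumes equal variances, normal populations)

Answer: t = 3.8360, reject H₀

Derivation:
Pooled variance: s²_p = [11×13² + 23×10²]/(34) = 122.3235
s_p = 11.0600
SE = s_p×√(1/n₁ + 1/n₂) = 11.0600×√(1/12 + 1/24) = 3.9103
t = (x̄₁ - x̄₂)/SE = (71 - 56)/3.9103 = 3.8360
df = 34, t-critical = ±2.032
Decision: reject H₀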